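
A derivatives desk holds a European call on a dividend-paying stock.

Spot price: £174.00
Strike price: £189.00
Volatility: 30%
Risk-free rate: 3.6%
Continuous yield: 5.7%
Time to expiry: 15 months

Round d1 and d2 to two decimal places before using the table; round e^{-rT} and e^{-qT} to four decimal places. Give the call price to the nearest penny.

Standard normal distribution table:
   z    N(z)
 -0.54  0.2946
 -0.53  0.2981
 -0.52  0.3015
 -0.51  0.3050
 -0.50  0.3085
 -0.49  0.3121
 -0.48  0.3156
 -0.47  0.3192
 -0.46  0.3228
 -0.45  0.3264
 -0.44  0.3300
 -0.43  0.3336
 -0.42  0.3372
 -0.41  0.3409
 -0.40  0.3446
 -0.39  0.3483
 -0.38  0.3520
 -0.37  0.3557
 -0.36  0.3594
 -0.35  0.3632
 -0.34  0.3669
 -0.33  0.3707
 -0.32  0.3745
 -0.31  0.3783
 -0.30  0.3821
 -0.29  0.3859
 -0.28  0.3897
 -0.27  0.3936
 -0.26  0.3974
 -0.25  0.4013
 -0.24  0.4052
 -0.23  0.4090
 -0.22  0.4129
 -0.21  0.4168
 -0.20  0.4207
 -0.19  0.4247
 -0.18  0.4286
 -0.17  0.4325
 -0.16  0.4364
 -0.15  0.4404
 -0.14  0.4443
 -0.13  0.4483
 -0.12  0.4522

σ√T = 0.3 × 1.1180 = 0.3354
ln(S/K) + (r − q + σ²/2)T = ln(174/189) + (0.036 − 0.057 + 0.3²/2)·1.25 = -0.0827 + 0.0300 = -0.0527
d₁ = -0.0527 / 0.3354 = -0.1571 which rounds to -0.16
d₂ = d₁ − σ√T = -0.1571 − 0.3354 = -0.4925 which rounds to -0.49
exp(−qT) = exp(−0.057·1.25) = 0.9312;  exp(−rT) = exp(−0.036·1.25) = 0.9560
N(d₁) = N(-0.16) = 0.4364;  N(d₂) = N(-0.49) = 0.3121
C = 174·0.9312·0.4364 − 189·0.9560·0.3121 = 70.7094 − 56.3915 = 14.3179

£14.32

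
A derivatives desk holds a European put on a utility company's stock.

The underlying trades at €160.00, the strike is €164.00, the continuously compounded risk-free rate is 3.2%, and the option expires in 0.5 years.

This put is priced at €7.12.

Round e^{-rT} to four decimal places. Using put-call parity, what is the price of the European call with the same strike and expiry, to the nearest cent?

€5.73

exp(−rT) = exp(−0.032·0.5) = 0.9841
Put-call parity: C − P = S − K·e^(−rT) = 160 − 164·0.9841 = 160 − 161.3924 = -1.3924
C = P + (C − P) = 7.12 + (-1.3924) = 5.7276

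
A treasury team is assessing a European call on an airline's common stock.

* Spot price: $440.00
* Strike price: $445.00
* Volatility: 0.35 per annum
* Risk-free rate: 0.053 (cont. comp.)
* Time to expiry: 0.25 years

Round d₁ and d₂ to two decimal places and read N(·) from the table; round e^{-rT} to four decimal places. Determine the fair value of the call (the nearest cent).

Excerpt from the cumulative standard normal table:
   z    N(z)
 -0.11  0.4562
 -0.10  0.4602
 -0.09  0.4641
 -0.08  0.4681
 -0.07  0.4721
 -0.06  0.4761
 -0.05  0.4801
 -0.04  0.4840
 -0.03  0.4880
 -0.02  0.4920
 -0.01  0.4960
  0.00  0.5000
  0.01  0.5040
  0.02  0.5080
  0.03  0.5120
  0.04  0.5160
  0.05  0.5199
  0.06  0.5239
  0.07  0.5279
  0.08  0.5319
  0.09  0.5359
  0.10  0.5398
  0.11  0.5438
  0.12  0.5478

$31.96

σ√T = 0.35·√0.25 = 0.1750
d₁ = [ln(440/445) + (0.053 + 0.35²/2)·0.25] / 0.1750 = [-0.0113 + 0.0286] / 0.1750 = 0.0986 ⇒ 0.10
d₂ = d₁ − σ√T = 0.0986 − 0.1750 = -0.0764 ⇒ -0.08
exp(−rT) = exp(−0.053·0.25) = 0.9868
N(d₁) = N(0.10) = 0.5398;  N(d₂) = N(-0.08) = 0.4681
C = 440·0.5398 − 445·0.9868·0.4681 = 237.5120 − 205.5549 = 31.9571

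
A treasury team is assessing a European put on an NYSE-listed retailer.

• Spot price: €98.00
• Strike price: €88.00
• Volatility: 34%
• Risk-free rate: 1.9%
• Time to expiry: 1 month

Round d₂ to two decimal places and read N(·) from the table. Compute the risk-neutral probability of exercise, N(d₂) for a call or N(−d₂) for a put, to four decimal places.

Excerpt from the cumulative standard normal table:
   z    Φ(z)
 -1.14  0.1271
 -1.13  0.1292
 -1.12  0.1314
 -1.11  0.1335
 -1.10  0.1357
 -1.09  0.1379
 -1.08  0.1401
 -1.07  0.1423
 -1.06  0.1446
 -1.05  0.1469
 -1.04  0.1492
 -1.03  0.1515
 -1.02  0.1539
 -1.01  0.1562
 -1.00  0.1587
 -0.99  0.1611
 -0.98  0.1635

σ√T = 0.34·√0.08333 = 0.0981
d₁ = [ln(98/88) + (0.019 + 0.34²/2)·0.08333] / 0.0981 = [0.1076 + 0.0064] / 0.0981 = 1.1618 → 1.16
d₂ = d₁ − σ√T = 1.1618 − 0.0981 = 1.0637 → 1.06
Risk-neutral Pr[S_T < K] = N(−d₂) = N(-1.06) = 0.1446

0.1446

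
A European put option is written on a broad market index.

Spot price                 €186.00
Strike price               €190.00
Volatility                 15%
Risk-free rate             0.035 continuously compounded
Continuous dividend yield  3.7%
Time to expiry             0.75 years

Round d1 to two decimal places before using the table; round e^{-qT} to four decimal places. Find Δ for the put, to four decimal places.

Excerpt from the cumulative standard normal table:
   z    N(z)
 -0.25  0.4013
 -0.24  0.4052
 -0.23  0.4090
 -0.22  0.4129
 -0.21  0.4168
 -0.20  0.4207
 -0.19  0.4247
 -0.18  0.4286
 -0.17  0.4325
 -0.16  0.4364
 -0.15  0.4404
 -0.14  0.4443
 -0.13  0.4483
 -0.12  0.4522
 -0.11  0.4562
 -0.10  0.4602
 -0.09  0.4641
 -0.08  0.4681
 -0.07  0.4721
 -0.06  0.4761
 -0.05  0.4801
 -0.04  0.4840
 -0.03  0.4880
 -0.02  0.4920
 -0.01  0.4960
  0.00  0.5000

σ√T = 0.15 × 0.8660 = 0.1299
d₁ = [ln(186/190) + (0.035 − 0.037 + 0.15²/2)·0.75] / 0.1299 = [-0.0213 + 0.0069] / 0.1299 = -0.1104 which rounds to -0.11
N(d₁) = N(-0.11) = 0.4562
Δ_put = exp(−qT)·(N(d₁) − 1) = 0.9726·(0.4562 − 1) = -0.5289

-0.5289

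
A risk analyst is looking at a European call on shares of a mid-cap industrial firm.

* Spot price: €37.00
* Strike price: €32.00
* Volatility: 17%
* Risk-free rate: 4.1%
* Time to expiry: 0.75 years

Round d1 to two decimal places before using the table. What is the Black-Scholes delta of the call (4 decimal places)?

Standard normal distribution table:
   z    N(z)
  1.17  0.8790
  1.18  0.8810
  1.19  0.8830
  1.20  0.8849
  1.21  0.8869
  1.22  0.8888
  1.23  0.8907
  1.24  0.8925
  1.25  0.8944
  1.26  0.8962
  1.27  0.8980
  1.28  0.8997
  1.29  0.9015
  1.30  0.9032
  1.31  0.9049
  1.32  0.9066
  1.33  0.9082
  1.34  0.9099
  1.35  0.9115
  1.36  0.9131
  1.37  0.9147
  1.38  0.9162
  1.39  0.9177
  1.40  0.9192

σ√T = 0.17·√0.75 = 0.1472
d₁ = [ln(37/32) + (0.041 + 0.17²/2)·0.75] / 0.1472 = [0.1452 + 0.0416] / 0.1472 = 1.2686 → 1.27
N(d₁) = N(1.27) = 0.8980
Δ_call = N(d₁) = 0.8980

0.8980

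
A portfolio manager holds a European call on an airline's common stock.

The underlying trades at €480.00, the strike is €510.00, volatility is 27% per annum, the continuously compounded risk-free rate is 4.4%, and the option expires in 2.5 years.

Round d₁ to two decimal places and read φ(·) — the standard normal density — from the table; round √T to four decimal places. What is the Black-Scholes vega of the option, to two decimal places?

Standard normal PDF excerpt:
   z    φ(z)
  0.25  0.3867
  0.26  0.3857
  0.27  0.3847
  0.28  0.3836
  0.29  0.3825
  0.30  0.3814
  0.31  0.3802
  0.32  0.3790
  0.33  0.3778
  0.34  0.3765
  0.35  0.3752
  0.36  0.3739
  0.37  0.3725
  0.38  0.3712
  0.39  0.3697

286.72

T = 2.5;  σ√T = 0.4269
ln(S/K) + (r + σ²/2)T = ln(480/510) + (0.044 + 0.27²/2)·2.5 = -0.0606 + 0.2011 = 0.1405
d₁ = 0.1405 / 0.4269 = 0.3291 ≈ 0.33
√T = √2.5 = 1.5811
φ(d₁) = φ(0.33) = 0.3778
vega = S·φ(d₁)·√T = 480·0.3778·1.5811 = 286.7230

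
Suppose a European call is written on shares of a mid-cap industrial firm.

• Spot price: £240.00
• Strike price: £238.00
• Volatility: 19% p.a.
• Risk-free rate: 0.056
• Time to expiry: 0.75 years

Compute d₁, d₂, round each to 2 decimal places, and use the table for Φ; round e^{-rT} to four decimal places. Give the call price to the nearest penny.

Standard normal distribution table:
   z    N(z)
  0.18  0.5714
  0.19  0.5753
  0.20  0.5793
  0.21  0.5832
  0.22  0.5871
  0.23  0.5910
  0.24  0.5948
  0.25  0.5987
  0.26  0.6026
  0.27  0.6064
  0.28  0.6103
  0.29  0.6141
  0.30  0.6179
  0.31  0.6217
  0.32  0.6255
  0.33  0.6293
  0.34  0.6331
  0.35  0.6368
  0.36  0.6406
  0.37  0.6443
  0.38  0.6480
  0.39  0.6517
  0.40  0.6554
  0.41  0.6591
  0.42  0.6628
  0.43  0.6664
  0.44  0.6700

£22.42

σ√T = 0.19 × 0.8660 = 0.1645
d₁ = [ln(240/238) + (0.056 + ½·0.19²)·0.75] / (σ√T) = (0.0084 + 0.0555) / 0.1645 = 0.3884 which rounds to 0.39
d₂ = 0.3884 − 0.1645 = 0.2238 which rounds to 0.22
e^(−rT) = e^(−0.056·0.75) = 0.9589
C = 240·N(0.39) − 238·0.9589·N(0.22) = 240·0.6517 − 238·0.9589·0.5871 = 156.4080 − 133.9869 = 22.4211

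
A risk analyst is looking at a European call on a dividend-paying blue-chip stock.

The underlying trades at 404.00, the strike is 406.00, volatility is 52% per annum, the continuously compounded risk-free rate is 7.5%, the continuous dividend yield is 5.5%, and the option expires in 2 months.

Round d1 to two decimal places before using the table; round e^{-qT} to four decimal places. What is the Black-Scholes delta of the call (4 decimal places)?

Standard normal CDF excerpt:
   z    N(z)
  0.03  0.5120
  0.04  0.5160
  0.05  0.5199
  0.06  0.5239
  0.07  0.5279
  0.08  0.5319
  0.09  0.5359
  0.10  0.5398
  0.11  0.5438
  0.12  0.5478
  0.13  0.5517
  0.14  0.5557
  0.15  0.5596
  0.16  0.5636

σ√T = 0.52·√0.1667 = 0.2123
ln(S/K) + (r − q + σ²/2)T = ln(404/406) + (0.075 − 0.055 + 0.52²/2)·0.1667 = -0.0049 + 0.0259 = 0.0209
d₁ = 0.0209 / 0.2123 = 0.0986 which rounds to 0.10
N(d₁) = N(0.10) = 0.5398
Δ_call = e^(−qT)·N(d₁) = 0.9909·0.5398 = 0.5349

0.5349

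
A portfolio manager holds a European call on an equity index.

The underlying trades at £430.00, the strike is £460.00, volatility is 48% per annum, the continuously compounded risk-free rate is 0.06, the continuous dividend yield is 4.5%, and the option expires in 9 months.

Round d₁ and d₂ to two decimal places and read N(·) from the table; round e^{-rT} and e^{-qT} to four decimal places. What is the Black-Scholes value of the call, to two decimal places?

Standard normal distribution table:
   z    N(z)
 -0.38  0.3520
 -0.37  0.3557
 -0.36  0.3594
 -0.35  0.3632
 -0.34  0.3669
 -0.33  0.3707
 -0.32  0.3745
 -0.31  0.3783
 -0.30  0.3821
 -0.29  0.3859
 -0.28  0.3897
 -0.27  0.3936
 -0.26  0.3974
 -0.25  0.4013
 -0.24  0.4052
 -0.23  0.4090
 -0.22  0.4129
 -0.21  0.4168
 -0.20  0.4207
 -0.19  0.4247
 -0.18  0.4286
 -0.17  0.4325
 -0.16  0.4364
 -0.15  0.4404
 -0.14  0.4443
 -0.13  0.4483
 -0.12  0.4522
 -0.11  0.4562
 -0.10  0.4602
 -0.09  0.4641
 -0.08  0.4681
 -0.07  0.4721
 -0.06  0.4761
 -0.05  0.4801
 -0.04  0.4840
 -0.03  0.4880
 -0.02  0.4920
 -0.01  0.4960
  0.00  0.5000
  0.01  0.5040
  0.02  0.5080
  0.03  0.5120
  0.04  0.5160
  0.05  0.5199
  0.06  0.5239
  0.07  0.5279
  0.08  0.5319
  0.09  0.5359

£58.11

T = 0.75;  σ√T = 0.4157
ln(S/K) + (r − q + σ²/2)T = ln(430/460) + (0.06 − 0.045 + 0.48²/2)·0.75 = -0.0674 + 0.0976 = 0.0302
d₁ = 0.0302 / 0.4157 = 0.0727 ⇒ 0.07
d₂ = d₁ − σ√T = 0.0727 − 0.4157 = -0.3430 ⇒ -0.34
exp(−qT) = exp(−0.045·0.75) = 0.9668;  exp(−rT) = exp(−0.06·0.75) = 0.9560
N(d₁) = N(0.07) = 0.5279;  N(d₂) = N(-0.34) = 0.3669
C = 430·0.9668·0.5279 − 460·0.9560·0.3669 = 219.4607 − 161.3479 = 58.1128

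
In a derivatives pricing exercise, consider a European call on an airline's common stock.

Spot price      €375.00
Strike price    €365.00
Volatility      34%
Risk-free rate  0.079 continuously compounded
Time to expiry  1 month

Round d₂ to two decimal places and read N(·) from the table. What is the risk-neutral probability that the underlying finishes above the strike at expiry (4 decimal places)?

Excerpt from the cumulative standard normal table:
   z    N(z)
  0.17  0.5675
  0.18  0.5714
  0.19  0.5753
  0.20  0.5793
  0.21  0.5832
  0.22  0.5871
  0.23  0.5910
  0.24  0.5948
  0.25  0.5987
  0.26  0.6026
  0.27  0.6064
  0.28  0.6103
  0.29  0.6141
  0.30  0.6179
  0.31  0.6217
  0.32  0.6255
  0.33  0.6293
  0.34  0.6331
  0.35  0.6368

σ√T = 0.34 × 0.2887 = 0.0981
d₁ = [ln(375/365) + (0.079 + 0.34²/2)·0.08333] / 0.0981 = [0.0270 + 0.0114] / 0.0981 = 0.3915 ≈ 0.39
d₂ = d₁ − σ√T = 0.3915 − 0.0981 = 0.2934 ≈ 0.29
Pr(exercise) under Q = N(d₂) = 0.6141

0.6141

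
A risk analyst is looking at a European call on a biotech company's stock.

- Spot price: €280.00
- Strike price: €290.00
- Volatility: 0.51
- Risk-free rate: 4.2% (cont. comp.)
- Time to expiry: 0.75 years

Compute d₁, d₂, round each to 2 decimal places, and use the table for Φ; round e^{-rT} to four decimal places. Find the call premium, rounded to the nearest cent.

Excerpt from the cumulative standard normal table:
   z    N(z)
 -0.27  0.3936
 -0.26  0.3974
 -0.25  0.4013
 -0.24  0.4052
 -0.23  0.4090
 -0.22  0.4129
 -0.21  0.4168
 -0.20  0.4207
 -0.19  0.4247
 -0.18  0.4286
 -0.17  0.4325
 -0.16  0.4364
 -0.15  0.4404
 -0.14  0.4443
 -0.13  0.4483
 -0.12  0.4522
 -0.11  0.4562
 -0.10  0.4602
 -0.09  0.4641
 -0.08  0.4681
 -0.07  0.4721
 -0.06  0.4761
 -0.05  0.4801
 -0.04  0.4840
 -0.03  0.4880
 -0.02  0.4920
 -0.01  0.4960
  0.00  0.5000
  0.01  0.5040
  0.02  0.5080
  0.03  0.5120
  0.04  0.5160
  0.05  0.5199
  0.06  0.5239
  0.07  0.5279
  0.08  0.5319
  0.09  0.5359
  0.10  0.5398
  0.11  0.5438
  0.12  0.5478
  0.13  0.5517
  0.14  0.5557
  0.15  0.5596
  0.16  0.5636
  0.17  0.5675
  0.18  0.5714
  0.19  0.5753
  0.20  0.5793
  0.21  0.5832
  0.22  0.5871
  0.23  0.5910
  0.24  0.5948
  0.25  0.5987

σ√T = 0.51·√0.75 = 0.4417
d₁ = [ln(280/290) + (0.042 + 0.51²/2)·0.75] / 0.4417 = [-0.0351 + 0.1290] / 0.4417 = 0.2127 ≈ 0.21
d₂ = d₁ − σ√T = 0.2127 − 0.4417 = -0.2290 ≈ -0.23
exp(−rT) = exp(−0.042·0.75) = 0.9690
N(d₁) = N(0.21) = 0.5832;  N(d₂) = N(-0.23) = 0.4090
C = 280·0.5832 − 290·0.9690·0.4090 = 163.2960 − 114.9331 = 48.3629

€48.36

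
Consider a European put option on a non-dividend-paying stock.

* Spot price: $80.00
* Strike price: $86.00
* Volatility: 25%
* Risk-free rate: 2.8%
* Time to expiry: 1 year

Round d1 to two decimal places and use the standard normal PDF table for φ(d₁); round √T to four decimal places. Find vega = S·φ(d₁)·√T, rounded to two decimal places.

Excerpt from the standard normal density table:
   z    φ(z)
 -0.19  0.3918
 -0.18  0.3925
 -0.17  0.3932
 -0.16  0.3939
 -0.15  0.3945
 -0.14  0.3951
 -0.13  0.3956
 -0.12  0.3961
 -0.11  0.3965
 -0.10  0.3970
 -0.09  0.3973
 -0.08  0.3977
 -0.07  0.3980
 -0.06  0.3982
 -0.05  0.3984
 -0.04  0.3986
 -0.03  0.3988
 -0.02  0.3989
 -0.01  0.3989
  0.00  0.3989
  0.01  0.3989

31.87

T = 1;  σ√T = 0.2500
d₁ = [ln(80/86) + (0.028 + ½·0.25²)·1] / (σ√T) = (-0.0723 + 0.0592) / 0.2500 = -0.0523 which rounds to -0.05
√T = √1 = 1.0000
φ(d₁) = φ(-0.05) = 0.3984
vega = S·φ(d₁)·√T = 80·0.3984·1.0000 = 31.8720
(Vega is the same for a European call and put with the same parameters.)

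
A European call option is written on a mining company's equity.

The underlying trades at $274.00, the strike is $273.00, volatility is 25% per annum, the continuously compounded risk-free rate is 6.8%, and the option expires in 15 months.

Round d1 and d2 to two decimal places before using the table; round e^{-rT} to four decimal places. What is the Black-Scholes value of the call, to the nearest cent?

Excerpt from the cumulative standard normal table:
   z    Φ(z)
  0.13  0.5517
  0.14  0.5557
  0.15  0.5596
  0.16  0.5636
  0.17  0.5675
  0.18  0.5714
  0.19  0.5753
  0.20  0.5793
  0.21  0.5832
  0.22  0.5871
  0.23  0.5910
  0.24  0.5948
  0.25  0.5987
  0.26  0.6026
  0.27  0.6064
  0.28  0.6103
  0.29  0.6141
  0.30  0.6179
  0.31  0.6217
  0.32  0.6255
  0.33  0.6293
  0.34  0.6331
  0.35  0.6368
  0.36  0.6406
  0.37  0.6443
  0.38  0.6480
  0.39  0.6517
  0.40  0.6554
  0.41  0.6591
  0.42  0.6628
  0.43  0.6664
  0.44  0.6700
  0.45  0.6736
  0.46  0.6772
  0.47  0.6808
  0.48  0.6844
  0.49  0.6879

T = 1.25;  σ√T = 0.2795
d₁ = [ln(274/273) + (0.068 + 0.25²/2)·1.25] / 0.2795 = [0.0037 + 0.1241] / 0.2795 = 0.4569 ⇒ 0.46
d₂ = d₁ − σ√T = 0.4569 − 0.2795 = 0.1774 ⇒ 0.18
exp(−rT) = exp(−0.068·1.25) = 0.9185
N(d₁) = N(0.46) = 0.6772;  N(d₂) = N(0.18) = 0.5714
C = 274·0.6772 − 273·0.9185·0.5714 = 185.5528 − 143.2788 = 42.2740

$42.27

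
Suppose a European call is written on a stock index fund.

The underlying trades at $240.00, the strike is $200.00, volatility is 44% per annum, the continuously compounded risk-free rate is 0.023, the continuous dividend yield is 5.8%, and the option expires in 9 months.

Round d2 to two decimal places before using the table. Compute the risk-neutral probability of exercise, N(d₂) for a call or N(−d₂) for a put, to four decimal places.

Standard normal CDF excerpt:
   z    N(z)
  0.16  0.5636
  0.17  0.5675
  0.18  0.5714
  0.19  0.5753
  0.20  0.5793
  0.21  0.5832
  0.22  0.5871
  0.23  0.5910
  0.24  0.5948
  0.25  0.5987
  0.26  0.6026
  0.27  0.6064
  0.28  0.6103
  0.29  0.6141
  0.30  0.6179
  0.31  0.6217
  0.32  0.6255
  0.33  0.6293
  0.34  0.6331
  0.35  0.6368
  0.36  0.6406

0.5871

T = 0.75;  σ√T = 0.3811
d₁ = [ln(240/200) + (0.023 − 0.058 + 0.44²/2)·0.75] / 0.3811 = [0.1823 + 0.0463] / 0.3811 = 0.6001 ≈ 0.60
d₂ = d₁ − σ√T = 0.6001 − 0.3811 = 0.2191 ≈ 0.22
Risk-neutral Pr[S_T > K] = N(d₂) = N(0.22) = 0.5871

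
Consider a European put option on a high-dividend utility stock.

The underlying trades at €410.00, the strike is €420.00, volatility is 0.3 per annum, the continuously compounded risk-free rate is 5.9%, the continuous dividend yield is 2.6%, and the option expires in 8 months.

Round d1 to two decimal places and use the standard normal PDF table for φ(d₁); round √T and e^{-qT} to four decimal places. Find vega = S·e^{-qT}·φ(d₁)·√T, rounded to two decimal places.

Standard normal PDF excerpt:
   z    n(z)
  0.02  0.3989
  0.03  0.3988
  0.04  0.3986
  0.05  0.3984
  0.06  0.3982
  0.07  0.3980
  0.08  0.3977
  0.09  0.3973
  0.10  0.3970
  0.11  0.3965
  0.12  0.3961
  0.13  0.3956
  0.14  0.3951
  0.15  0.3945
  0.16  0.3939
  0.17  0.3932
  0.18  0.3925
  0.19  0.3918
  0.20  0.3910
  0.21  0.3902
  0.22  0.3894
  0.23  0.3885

σ√T = 0.3 × 0.8165 = 0.2449
ln(S/K) + (r − q + σ²/2)T = ln(410/420) + (0.059 − 0.026 + 0.3²/2)·0.6667 = -0.0241 + 0.0520 = 0.0279
d₁ = 0.0279 / 0.2449 = 0.1139 ≈ 0.11
√T = √0.6667 = 0.8165
φ(d₁) = φ(0.11) = 0.3965
e^(−qT) = e^(−0.026·0.6667) = 0.9828
vega = S·e^(−qT)·φ(d₁)·√T = 410·0.9828·0.3965·0.8165 = 130.4513
(Call and put vega coincide under Black-Scholes.)

130.45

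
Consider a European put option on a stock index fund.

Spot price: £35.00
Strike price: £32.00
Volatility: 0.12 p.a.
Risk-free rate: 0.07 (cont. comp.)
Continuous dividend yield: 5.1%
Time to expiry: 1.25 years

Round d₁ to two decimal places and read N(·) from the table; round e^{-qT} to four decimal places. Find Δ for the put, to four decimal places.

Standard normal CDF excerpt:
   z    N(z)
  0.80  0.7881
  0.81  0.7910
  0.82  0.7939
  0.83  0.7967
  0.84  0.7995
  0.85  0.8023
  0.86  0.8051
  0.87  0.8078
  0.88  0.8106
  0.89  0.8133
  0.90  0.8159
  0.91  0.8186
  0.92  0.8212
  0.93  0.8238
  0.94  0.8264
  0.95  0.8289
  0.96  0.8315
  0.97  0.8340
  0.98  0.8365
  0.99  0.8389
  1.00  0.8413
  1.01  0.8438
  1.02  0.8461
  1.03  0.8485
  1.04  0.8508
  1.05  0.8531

T = 1.25;  σ√T = 0.1342
d₁ = [ln(35/32) + (0.07 − 0.051 + ½·0.12²)·1.25] / (σ√T) = (0.0896 + 0.0328) / 0.1342 = 0.9120 ≈ 0.91
N(d₁) = N(0.91) = 0.8186
Δ_put = exp(−qT)·(N(d₁) − 1) = 0.9382·(0.8186 − 1) = -0.1702

-0.1702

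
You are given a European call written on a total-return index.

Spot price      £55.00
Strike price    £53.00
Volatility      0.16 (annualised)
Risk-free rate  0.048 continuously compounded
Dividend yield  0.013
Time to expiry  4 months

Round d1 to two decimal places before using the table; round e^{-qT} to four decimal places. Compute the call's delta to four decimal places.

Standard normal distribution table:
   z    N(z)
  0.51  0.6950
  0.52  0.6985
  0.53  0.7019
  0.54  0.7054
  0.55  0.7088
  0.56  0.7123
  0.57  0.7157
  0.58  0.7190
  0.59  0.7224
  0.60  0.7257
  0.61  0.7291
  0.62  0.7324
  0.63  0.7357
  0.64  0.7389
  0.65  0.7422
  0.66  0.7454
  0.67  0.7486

σ√T = 0.16·√0.3333 = 0.0924
d₁ = [ln(55/53) + (0.048 − 0.013 + ½·0.16²)·0.3333] / (σ√T) = (0.0370 + 0.0159) / 0.0924 = 0.5735 which rounds to 0.57
N(d₁) = N(0.57) = 0.7157
Δ_call = exp(−qT)·N(d₁) = 0.9957·0.7157 = 0.7126

0.7126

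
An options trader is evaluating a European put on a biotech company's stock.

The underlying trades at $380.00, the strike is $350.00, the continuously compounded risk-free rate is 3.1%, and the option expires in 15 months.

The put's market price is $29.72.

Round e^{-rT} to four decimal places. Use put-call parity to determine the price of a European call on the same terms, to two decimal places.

e^(−rT) = e^(−0.031·1.25) = 0.9620
Put-call parity: C − P = S − K·e^(−rT) = 380 − 350·0.9620 = 380 − 336.7000 = 43.3000
C = P + (C − P) = 29.72 + (43.3000) = 73.0200

$73.02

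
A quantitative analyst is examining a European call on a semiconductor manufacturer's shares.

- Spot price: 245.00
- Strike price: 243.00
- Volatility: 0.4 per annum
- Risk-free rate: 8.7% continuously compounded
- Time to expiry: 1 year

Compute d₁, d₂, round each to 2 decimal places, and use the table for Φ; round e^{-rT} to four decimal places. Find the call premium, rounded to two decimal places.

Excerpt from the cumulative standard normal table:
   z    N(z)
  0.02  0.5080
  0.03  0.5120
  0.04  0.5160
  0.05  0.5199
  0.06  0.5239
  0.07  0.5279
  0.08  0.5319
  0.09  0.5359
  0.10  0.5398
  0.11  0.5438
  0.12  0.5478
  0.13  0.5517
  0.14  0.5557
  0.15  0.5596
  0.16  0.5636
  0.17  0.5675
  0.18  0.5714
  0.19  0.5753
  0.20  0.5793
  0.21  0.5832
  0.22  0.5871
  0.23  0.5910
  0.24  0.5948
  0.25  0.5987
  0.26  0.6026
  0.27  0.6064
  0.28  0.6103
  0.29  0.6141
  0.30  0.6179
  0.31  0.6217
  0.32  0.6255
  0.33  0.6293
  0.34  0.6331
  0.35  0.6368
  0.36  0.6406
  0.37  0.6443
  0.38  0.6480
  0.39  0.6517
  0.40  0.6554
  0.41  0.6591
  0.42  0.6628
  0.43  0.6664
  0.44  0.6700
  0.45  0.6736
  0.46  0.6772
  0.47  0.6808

49.21

σ√T = 0.4 × 1.0000 = 0.4000
d₁ = [ln(245/243) + (0.087 + 0.4²/2)·1] / 0.4000 = [0.0082 + 0.1670] / 0.4000 = 0.4380 ⇒ 0.44
d₂ = d₁ − σ√T = 0.4380 − 0.4000 = 0.0380 ⇒ 0.04
e^(−rT) = e^(−0.087·1) = 0.9167
C = 245·N(0.44) − 243·0.9167·N(0.04) = 245·0.6700 − 243·0.9167·0.5160 = 164.1500 − 114.9432 = 49.2068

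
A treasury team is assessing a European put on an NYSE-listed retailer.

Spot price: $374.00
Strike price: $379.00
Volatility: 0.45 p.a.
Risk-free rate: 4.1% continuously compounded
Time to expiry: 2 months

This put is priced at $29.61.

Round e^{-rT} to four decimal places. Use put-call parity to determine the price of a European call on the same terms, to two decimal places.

$27.19

exp(−rT) = exp(−0.041·0.1667) = 0.9932
Put-call parity: C − P = S − K·e^(−rT) = 374 − 379·0.9932 = 374 − 376.4228 = -2.4228
C = P + (C − P) = 29.61 + (-2.4228) = 27.1872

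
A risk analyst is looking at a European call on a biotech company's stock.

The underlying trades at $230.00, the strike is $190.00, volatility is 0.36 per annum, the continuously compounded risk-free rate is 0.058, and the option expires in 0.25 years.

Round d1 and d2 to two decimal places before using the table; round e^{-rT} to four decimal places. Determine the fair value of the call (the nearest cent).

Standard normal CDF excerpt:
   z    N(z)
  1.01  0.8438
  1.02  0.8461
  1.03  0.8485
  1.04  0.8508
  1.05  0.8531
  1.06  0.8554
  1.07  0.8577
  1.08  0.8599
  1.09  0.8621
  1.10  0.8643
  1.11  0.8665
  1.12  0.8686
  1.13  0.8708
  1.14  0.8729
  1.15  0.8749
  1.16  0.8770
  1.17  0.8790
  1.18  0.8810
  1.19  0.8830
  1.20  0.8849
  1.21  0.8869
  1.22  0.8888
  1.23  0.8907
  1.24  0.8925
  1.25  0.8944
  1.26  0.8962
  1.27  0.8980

$45.11

σ√T = 0.36·√0.25 = 0.1800
d₁ = [ln(230/190) + (0.058 + 0.36²/2)·0.25] / 0.1800 = [0.1911 + 0.0307] / 0.1800 = 1.2320 ≈ 1.23
d₂ = d₁ − σ√T = 1.2320 − 0.1800 = 1.0520 ≈ 1.05
exp(−rT) = exp(−0.058·0.25) = 0.9856
N(d₁) = N(1.23) = 0.8907;  N(d₂) = N(1.05) = 0.8531
C = 230·0.8907 − 190·0.9856·0.8531 = 204.8610 − 159.7549 = 45.1061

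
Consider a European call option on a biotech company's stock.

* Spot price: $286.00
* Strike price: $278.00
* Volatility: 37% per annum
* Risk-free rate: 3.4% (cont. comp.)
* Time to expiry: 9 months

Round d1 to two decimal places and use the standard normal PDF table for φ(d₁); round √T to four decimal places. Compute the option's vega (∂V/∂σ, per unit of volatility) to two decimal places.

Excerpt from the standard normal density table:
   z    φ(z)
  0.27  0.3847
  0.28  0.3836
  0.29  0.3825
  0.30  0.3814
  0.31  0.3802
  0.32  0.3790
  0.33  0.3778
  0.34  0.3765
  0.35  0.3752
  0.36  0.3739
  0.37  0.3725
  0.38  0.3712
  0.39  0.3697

93.57

T = 0.75;  σ√T = 0.3204
d₁ = [ln(286/278) + (0.034 + ½·0.37²)·0.75] / (σ√T) = (0.0284 + 0.0768) / 0.3204 = 0.3283 ≈ 0.33
√T = √0.75 = 0.8660
φ(d₁) = φ(0.33) = 0.3778
vega = S·φ(d₁)·√T = 286·0.3778·0.8660 = 93.5720
(The put has the same vega.)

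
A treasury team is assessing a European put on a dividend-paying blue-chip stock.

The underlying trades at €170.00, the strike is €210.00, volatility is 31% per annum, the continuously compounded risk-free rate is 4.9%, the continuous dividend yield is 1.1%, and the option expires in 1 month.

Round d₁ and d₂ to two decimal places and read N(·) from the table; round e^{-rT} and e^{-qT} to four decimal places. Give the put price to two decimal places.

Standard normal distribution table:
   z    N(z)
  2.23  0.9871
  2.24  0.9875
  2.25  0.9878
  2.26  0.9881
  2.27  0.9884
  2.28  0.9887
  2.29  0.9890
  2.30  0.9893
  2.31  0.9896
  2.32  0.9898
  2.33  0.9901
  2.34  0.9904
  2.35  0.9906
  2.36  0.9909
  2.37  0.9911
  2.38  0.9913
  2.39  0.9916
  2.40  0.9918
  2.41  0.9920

€39.35

σ√T = 0.31·√0.08333 = 0.0895
d₁ = [ln(170/210) + (0.049 − 0.011 + ½·0.31²)·0.08333] / (σ√T) = (-0.2113 + 0.0072) / 0.0895 = -2.2811 → -2.28
d₂ = -2.2811 − 0.0895 = -2.3706 → -2.37
exp(−qT) = exp(−0.011·0.08333) = 0.9991;  exp(−rT) = exp(−0.049·0.08333) = 0.9959
N(−d₂) = N(2.37) = 0.9911;  N(−d₁) = N(2.28) = 0.9887
P = 210·0.9959·0.9911 − 170·0.9991·0.9887 = 207.2777 − 167.9277 = 39.3499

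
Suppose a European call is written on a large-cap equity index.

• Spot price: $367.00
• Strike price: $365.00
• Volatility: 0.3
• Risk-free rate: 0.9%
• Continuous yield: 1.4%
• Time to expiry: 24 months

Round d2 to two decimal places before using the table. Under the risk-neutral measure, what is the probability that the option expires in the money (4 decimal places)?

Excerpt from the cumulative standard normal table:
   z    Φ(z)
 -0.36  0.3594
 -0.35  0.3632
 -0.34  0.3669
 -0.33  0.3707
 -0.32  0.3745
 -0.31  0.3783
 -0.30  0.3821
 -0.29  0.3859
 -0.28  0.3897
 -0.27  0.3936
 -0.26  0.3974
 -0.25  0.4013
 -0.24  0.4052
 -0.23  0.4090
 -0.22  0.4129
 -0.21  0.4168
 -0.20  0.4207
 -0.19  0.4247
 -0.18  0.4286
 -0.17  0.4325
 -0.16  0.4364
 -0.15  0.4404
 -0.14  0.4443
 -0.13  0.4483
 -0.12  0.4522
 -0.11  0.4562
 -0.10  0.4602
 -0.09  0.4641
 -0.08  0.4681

σ√T = 0.3·√2 = 0.4243
d₁ = [ln(367/365) + (0.009 − 0.014 + 0.3²/2)·2] / 0.4243 = [0.0055 + 0.0800] / 0.4243 = 0.2014 which rounds to 0.20
d₂ = d₁ − σ√T = 0.2014 − 0.4243 = -0.2228 which rounds to -0.22
Pr(exercise) under Q = N(d₂) = 0.4129

0.4129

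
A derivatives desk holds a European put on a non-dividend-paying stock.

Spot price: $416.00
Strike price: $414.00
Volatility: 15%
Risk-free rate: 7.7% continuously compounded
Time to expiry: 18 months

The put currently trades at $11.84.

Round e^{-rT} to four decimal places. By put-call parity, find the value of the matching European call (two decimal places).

e^(−rT) = e^(−0.077·1.5) = 0.8909
Put-call parity: C − P = S − K·e^(−rT) = 416 − 414·0.8909 = 416 − 368.8326 = 47.1674
C = P + (C − P) = 11.84 + (47.1674) = 59.0074

$59.01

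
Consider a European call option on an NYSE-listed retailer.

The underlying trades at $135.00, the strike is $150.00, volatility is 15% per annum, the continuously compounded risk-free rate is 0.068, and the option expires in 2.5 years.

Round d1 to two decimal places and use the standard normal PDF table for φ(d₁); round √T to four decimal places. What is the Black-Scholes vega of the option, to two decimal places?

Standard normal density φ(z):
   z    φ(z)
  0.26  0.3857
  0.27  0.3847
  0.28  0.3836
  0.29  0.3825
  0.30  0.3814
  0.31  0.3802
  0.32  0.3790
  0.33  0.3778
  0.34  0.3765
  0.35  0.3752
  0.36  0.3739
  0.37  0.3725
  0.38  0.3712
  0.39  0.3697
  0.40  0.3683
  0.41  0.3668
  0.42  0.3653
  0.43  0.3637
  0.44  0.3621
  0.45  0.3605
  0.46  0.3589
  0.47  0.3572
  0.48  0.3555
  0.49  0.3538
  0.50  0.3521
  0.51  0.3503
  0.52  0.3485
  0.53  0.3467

T = 2.5;  σ√T = 0.2372
d₁ = [ln(135/150) + (0.068 + 0.15²/2)·2.5] / 0.2372 = [-0.1054 + 0.1981] / 0.2372 = 0.3911 ≈ 0.39
√T = √2.5 = 1.5811
φ(d₁) = φ(0.39) = 0.3697
vega = S·φ(d₁)·√T = 135·0.3697·1.5811 = 78.9119

78.91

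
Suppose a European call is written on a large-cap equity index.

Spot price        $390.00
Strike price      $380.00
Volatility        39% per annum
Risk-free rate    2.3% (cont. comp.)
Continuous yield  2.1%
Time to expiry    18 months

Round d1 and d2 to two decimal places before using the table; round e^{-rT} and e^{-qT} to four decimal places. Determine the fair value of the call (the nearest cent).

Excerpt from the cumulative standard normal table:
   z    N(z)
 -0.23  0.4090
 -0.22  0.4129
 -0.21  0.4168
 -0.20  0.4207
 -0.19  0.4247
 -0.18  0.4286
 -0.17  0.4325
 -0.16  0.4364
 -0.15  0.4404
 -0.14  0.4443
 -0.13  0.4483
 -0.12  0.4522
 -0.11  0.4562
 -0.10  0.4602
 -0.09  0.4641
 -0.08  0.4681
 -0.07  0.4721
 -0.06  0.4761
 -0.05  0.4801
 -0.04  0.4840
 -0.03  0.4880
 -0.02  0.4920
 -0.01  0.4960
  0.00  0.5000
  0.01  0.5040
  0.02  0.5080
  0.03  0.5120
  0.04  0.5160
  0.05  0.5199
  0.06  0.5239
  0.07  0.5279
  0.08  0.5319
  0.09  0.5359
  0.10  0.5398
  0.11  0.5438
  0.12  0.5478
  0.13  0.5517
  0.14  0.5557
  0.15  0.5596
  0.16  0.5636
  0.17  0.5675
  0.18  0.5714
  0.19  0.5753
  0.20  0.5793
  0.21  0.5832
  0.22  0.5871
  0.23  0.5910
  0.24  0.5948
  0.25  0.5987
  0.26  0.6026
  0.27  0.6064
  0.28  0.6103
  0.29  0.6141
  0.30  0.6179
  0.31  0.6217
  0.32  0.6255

$76.16

T = 1.5;  σ√T = 0.4777
d₁ = [ln(390/380) + (0.023 − 0.021 + 0.39²/2)·1.5] / 0.4777 = [0.0260 + 0.1171] / 0.4777 = 0.2995 which rounds to 0.30
d₂ = d₁ − σ√T = 0.2995 − 0.4777 = -0.1782 which rounds to -0.18
exp(−qT) = exp(−0.021·1.5) = 0.9690;  exp(−rT) = exp(−0.023·1.5) = 0.9661
N(d₁) = N(0.30) = 0.6179;  N(d₂) = N(-0.18) = 0.4286
C = 390·0.9690·0.6179 − 380·0.9661·0.4286 = 233.5106 − 157.3468 = 76.1638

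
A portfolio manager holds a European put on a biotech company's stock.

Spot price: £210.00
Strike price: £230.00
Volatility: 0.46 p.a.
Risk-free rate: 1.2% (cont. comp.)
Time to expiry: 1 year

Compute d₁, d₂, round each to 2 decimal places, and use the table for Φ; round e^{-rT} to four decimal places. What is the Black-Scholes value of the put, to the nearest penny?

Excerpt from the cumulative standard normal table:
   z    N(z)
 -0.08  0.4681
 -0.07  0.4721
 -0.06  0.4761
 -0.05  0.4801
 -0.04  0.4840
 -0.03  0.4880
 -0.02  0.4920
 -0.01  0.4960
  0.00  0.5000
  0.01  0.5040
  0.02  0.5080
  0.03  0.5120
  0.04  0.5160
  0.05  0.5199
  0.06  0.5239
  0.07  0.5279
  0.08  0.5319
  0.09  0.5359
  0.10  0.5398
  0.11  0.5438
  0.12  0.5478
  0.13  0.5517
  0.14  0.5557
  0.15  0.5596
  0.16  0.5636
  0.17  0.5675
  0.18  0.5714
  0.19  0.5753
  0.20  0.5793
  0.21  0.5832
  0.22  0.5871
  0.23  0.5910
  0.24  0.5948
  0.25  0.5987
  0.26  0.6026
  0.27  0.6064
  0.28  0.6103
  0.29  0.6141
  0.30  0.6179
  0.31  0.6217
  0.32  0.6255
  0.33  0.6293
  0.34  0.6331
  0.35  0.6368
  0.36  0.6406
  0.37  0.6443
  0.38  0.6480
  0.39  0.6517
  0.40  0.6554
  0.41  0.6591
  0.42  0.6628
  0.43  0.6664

£48.97

σ√T = 0.46 × 1.0000 = 0.4600
ln(S/K) + (r + σ²/2)T = ln(210/230) + (0.012 + 0.46²/2)·1 = -0.0910 + 0.1178 = 0.0268
d₁ = 0.0268 / 0.4600 = 0.0583 ⇒ 0.06
d₂ = d₁ − σ√T = 0.0583 − 0.4600 = -0.4017 ⇒ -0.40
exp(−rT) = exp(−0.012·1) = 0.9881
N(−d₂) = N(0.40) = 0.6554;  N(−d₁) = N(-0.06) = 0.4761
P = 230·0.9881·0.6554 − 210·0.4761 = 148.9482 − 99.9810 = 48.9672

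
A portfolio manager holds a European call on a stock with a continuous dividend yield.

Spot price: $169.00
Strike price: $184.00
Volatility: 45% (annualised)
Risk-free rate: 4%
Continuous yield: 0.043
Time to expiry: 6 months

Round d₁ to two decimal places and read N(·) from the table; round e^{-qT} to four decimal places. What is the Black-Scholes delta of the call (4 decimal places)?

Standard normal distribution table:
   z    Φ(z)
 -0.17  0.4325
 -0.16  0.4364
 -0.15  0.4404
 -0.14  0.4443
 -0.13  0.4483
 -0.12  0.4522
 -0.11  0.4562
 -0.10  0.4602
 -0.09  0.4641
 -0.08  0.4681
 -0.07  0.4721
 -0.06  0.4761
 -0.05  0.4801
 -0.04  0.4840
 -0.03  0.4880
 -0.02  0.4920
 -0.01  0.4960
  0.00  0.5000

0.4465

σ√T = 0.45 × 0.7071 = 0.3182
d₁ = [ln(169/184) + (0.04 − 0.043 + 0.45²/2)·0.5] / 0.3182 = [-0.0850 + 0.0491] / 0.3182 = -0.1129 ⇒ -0.11
N(d₁) = N(-0.11) = 0.4562
Δ_call = e^(−qT)·N(d₁) = 0.9787·0.4562 = 0.4465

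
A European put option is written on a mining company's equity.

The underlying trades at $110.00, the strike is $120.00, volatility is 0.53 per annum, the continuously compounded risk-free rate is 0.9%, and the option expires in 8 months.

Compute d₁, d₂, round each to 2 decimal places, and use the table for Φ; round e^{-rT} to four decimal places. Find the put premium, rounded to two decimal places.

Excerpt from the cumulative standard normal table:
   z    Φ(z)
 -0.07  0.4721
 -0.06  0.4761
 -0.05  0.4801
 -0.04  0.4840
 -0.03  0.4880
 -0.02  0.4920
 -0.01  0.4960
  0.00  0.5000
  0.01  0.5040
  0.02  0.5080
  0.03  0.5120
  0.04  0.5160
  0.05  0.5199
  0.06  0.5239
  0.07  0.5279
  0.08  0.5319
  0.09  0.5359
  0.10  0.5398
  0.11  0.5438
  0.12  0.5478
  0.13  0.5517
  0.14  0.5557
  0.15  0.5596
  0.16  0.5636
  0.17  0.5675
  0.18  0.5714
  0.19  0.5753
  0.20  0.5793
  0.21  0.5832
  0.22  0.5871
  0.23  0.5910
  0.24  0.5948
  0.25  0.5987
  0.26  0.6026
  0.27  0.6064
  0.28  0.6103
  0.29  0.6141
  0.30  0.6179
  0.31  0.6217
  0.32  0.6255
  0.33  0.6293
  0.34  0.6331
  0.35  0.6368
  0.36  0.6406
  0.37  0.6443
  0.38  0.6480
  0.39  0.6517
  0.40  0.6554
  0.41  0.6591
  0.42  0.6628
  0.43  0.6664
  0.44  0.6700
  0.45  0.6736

T = 0.6667;  σ√T = 0.4327
d₁ = [ln(110/120) + (0.009 + 0.53²/2)·0.6667] / 0.4327 = [-0.0870 + 0.0996] / 0.4327 = 0.0292 → 0.03
d₂ = d₁ − σ√T = 0.0292 − 0.4327 = -0.4036 → -0.40
e^(−rT) = e^(−0.009·0.6667) = 0.9940
P = 120·0.9940·N(0.40) − 110·N(-0.03) = 120·0.9940·0.6554 − 110·0.4880 = 78.1761 − 53.6800 = 24.4961

$24.50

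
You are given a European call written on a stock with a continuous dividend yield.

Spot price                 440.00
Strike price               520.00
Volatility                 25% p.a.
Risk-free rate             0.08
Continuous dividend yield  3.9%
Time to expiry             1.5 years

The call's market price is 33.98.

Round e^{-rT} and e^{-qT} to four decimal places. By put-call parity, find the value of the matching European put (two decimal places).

80.16

exp(−qT) = exp(−0.039·1.5) = 0.9432;  exp(−rT) = exp(−0.08·1.5) = 0.8869
Put-call parity: C − P = S·e^(−qT) − K·e^(−rT) = 440·0.9432 − 520·0.8869 = 415.0080 − 461.1880 = -46.1800
P = C − (C − P) = 33.98 − (-46.1800) = 80.1600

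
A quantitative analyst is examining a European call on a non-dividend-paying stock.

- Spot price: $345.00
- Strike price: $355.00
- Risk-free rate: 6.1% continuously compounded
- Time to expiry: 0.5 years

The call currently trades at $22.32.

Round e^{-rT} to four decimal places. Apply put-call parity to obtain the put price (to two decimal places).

e^(−rT) = e^(−0.061·0.5) = 0.9700
Put-call parity: C − P = S − K·e^(−rT) = 345 − 355·0.9700 = 345 − 344.3500 = 0.6500
P = C − (C − P) = 22.32 − (0.6500) = 21.6700

$21.67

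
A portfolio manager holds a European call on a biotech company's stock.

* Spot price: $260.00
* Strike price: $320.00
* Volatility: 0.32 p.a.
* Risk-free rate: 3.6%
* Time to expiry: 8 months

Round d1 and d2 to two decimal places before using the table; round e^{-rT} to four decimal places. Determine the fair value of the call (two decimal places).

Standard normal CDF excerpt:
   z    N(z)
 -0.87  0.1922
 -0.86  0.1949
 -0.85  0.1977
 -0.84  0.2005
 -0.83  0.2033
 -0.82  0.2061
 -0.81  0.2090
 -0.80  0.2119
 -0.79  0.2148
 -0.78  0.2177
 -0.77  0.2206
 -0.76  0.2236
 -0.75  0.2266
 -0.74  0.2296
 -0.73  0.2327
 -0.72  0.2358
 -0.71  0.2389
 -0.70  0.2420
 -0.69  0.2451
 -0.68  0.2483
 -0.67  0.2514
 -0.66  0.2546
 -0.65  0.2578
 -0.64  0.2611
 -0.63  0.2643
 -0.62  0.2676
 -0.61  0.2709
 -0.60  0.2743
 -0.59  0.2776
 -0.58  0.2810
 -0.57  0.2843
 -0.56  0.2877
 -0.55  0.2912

$10.40

σ√T = 0.32·√0.6667 = 0.2613
d₁ = [ln(260/320) + (0.036 + 0.32²/2)·0.6667] / 0.2613 = [-0.2076 + 0.0581] / 0.2613 = -0.5722 ⇒ -0.57
d₂ = d₁ − σ√T = -0.5722 − 0.2613 = -0.8335 ⇒ -0.83
exp(−rT) = exp(−0.036·0.6667) = 0.9763
N(d₁) = N(-0.57) = 0.2843;  N(d₂) = N(-0.83) = 0.2033
C = 260·0.2843 − 320·0.9763·0.2033 = 73.9180 − 63.5142 = 10.4038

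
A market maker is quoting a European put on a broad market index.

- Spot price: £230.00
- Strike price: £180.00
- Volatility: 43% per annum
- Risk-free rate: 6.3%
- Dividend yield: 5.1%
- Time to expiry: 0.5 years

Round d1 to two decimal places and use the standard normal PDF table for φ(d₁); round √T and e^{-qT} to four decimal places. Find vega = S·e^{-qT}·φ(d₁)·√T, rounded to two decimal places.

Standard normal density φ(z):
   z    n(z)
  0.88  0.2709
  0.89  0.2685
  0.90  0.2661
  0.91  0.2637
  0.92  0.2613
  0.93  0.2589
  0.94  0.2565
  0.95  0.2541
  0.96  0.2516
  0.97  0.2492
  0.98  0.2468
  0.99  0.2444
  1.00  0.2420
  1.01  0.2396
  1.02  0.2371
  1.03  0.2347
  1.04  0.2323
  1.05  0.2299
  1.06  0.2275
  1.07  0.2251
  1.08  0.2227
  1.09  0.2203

39.13

σ√T = 0.43·√0.5 = 0.3041
d₁ = [ln(230/180) + (0.063 − 0.051 + 0.43²/2)·0.5] / 0.3041 = [0.2451 + 0.0522] / 0.3041 = 0.9779 which rounds to 0.98
√T = √0.5 = 0.7071
φ(d₁) = φ(0.98) = 0.2468
exp(−qT) = exp(−0.051·0.5) = 0.9748
vega = S·exp(−qT)·φ(d₁)·√T = 230·0.9748·0.2468·0.7071 = 39.1264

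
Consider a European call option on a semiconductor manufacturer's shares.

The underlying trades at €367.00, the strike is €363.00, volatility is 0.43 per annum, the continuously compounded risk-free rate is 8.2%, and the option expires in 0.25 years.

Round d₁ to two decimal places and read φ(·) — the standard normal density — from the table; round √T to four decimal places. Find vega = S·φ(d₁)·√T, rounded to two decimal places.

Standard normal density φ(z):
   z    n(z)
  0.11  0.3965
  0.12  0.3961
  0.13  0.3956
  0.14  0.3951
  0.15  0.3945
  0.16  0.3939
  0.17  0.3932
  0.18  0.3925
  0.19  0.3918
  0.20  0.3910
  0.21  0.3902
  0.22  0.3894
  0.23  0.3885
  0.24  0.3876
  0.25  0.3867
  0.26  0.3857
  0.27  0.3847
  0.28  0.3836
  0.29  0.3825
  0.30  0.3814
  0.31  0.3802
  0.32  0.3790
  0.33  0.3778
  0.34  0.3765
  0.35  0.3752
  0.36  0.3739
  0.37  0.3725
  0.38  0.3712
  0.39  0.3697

T = 0.25;  σ√T = 0.2150
d₁ = [ln(367/363) + (0.082 + ½·0.43²)·0.25] / (σ√T) = (0.0110 + 0.0436) / 0.2150 = 0.2538 → 0.25
√T = √0.25 = 0.5000
φ(d₁) = φ(0.25) = 0.3867
vega = S·φ(d₁)·√T = 367·0.3867·0.5000 = 70.9595

70.96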